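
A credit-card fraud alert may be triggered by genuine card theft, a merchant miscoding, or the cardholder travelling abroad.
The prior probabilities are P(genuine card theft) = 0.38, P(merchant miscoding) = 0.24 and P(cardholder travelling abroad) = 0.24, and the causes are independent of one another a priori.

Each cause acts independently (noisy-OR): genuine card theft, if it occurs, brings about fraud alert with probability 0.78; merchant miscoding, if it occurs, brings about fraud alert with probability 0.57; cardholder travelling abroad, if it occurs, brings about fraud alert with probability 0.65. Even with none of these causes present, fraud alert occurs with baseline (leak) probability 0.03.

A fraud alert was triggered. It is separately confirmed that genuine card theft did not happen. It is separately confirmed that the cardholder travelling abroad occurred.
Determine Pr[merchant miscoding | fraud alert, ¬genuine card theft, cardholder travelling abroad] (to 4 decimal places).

Pr[merchant miscoding | fraud alert, ¬genuine card theft, cardholder travelling abroad] ≈ 0.2899

Under noisy-OR, P(fraud alert | causes) = 1 − (1−0.03)·∏(1−qᵢ) over the active causes.
Sum P(fraud alert|·) weighted by the priors over both values of merchant miscoding:
  P(fraud alert | ¬genuine card theft, cardholder travelling abroad) = 0.6605×0.76 + 0.854015×0.24
        = 0.501980 + 0.204964 = 0.706944
The terms with merchant miscoding present sum to 0.204964, so
  P(merchant miscoding | fraud alert, ¬genuine card theft, cardholder travelling abroad) = 0.204964 / 0.706944 ≈ 0.2899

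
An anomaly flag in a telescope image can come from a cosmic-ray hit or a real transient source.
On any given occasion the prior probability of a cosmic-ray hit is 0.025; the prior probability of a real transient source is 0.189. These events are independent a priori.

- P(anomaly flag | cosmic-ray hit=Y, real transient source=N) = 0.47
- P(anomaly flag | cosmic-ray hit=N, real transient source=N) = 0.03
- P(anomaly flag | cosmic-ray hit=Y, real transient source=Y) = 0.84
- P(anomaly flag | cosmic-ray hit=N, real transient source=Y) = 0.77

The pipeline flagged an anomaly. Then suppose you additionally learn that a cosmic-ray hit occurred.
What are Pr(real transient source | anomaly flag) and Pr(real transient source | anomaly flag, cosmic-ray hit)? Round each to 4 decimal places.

Pr(real transient source | anomaly flag) ≈ 0.8144; Pr(real transient source | anomaly flag, cosmic-ray hit) ≈ 0.2940

By total probability over the 4 (cosmic-ray hit, real transient source) configurations:
  P(anomaly flag) = 0.03·0.975·0.811 + 0.77·0.975·0.189 + 0.47·0.025·0.811 + 0.84·0.025·0.189
        = 0.023722 + 0.141892 + 0.009529 + 0.003969 = 0.179112
The terms with real transient source present sum to 0.145861, so
  P(real transient source | anomaly flag) = 0.145861 / 0.179112 ≈ 0.8144

With the extra evidence:
Weight on real transient source=true, given the evidence: 0.84×0.189 = 0.158760
Denominator P(anomaly flag | cosmic-ray hit): 0.47×0.811 + 0.84×0.189 = 0.539930
Posterior = 0.158760 / 0.539930 ≈ 0.2940
Conditioning on cosmic-ray hit lowers the posterior on real transient source: the classic explaining-away effect in a common-effect structure.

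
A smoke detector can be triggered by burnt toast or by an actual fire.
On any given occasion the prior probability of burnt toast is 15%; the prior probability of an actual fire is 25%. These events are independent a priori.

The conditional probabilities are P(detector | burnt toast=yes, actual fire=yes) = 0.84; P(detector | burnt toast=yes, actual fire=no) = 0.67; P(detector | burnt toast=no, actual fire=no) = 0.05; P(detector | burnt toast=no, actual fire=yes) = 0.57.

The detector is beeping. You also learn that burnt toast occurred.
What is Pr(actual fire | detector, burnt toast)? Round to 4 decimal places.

P(detector | burnt toast) = 0.67·0.75 + 0.84·0.25 = 0.502500 + 0.210000 = 0.712500
The actual fire-present share is 0.84·0.25 = 0.210000.
P(actual fire | detector, burnt toast) = 0.210000 / 0.712500 ≈ 0.2947

Pr(actual fire | detector, burnt toast) ≈ 0.2947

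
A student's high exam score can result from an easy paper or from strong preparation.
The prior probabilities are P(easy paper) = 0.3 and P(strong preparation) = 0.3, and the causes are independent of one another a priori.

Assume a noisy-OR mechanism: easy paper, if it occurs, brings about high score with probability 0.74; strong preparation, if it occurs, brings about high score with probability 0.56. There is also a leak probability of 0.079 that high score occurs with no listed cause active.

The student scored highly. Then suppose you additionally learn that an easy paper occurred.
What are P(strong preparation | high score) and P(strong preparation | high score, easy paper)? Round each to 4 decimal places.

Under noisy-OR, P(high score | causes) = 1 − (1−0.079)·∏(1−qᵢ) over the active causes.
Numerator (weight on configurations with strong preparation): 0.124900 + 0.080517 = 0.205417
The normalizing constant is 0.079*0.7*0.7 + 0.59476*0.7*0.3 + 0.76054*0.3*0.7 + 0.894638*0.3*0.3 = 0.403840
Posterior = 0.205417 / 0.403840 ≈ 0.5087

With the extra evidence:
Enumerate both values of strong preparation and weight by the priors:
  P(high score | easy paper) = 0.76054*0.7 + 0.894638*0.3
        = 0.532378 + 0.268391 = 0.800769
Keeping only the strong preparation-present terms gives 0.268391, so
  P(strong preparation | high score, easy paper) = 0.268391 / 0.800769 ≈ 0.3352

P(strong preparation | high score) ≈ 0.5087; P(strong preparation | high score, easy paper) ≈ 0.3352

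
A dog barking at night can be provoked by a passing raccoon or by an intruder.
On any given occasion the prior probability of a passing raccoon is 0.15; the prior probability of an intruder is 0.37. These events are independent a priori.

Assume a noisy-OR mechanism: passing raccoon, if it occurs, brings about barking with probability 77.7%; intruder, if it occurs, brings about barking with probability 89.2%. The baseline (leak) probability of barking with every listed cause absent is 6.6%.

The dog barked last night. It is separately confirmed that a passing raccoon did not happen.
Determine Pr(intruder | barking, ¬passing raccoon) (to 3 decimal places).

Under noisy-OR, P(barking | causes) = 1 − (1−0.066)·∏(1−qᵢ) over the active causes.
P(barking | ¬passing raccoon) = 0.066×0.63 + 0.899128×0.37 = 0.041580 + 0.332677 = 0.374257
The intruder-present share is 0.899128×0.37 = 0.332677.
So P(intruder | barking, ¬passing raccoon) = 0.332677/0.374257 ≈ 0.889.

Pr(intruder | barking, ¬passing raccoon) ≈ 0.889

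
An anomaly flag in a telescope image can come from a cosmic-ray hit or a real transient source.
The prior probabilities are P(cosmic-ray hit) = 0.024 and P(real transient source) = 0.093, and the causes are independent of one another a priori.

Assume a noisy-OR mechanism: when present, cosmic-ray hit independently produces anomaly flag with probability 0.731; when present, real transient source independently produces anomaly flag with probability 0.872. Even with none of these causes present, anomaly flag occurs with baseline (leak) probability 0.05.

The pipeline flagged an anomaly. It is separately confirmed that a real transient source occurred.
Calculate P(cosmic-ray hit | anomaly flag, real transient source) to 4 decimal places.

P(cosmic-ray hit | anomaly flag, real transient source) ≈ 0.0264

Under noisy-OR, P(anomaly flag | causes) = 1 − (1−0.05)·∏(1−qᵢ) over the active causes.
P(anomaly flag | real transient source) = 0.8784×0.976 + 0.96729×0.024 = 0.857318 + 0.023215 = 0.880533
The cosmic-ray hit-present share is 0.96729×0.024 = 0.023215.
So P(cosmic-ray hit | anomaly flag, real transient source) = 0.023215/0.880533 ≈ 0.0264.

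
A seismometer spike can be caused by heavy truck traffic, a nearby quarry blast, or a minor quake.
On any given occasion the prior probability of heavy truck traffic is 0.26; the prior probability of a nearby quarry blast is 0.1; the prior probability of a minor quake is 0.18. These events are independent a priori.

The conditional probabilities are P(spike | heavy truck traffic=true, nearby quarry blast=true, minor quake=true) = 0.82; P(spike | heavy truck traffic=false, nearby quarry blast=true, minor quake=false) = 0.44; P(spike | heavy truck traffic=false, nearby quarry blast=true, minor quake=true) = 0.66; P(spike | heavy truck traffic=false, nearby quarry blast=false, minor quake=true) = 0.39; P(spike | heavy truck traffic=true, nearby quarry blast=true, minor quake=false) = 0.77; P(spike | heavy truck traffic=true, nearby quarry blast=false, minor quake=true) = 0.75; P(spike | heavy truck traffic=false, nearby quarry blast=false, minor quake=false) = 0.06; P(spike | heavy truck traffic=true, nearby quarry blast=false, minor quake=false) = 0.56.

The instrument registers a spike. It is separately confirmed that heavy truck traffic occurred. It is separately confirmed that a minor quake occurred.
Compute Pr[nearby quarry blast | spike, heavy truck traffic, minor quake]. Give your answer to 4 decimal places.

P(spike | heavy truck traffic, minor quake) = 0.75·0.9 + 0.82·0.1 = 0.675000 + 0.082000 = 0.757000
Of this, 0.082000 comes from 0.82·0.1 (the nearby quarry blast=true cases).
So P(nearby quarry blast | spike, heavy truck traffic, minor quake) = 0.082000/0.757000 ≈ 0.1083.

Pr[nearby quarry blast | spike, heavy truck traffic, minor quake] ≈ 0.1083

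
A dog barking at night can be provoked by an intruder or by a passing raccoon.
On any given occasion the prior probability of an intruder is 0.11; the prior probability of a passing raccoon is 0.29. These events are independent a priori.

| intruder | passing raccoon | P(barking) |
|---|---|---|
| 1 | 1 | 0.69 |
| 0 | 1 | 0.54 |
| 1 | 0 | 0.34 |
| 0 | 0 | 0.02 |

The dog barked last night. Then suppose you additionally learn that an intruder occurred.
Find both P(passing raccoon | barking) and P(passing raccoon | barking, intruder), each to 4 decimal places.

By total probability over the 4 (intruder, passing raccoon) configurations:
  P(barking) = 0.02×0.89×0.71 + 0.54×0.89×0.29 + 0.34×0.11×0.71 + 0.69×0.11×0.29
        = 0.012638 + 0.139374 + 0.026554 + 0.022011 = 0.200577
The terms with passing raccoon present sum to 0.161385, so
  P(passing raccoon | barking) = 0.161385 / 0.200577 ≈ 0.8046

With the extra evidence:
P(barking | intruder) = 0.34×0.71 + 0.69×0.29 = 0.241400 + 0.200100 = 0.441500
Restricting to configurations with passing raccoon present: 0.69×0.29 = 0.200100.
P(passing raccoon | barking, intruder) = 0.200100 / 0.441500 ≈ 0.4532
This is intercausal reasoning (explaining away): once intruder accounts for the barking, passing raccoon becomes less likely.

P(passing raccoon | barking) ≈ 0.8046; P(passing raccoon | barking, intruder) ≈ 0.4532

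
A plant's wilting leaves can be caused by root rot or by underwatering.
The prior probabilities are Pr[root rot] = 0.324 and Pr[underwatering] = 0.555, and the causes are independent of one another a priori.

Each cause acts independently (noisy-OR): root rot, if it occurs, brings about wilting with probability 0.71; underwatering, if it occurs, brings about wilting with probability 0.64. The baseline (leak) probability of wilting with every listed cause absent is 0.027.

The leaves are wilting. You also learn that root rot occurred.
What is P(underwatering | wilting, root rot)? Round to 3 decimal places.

Under noisy-OR, P(wilting | causes) = 1 − (1−0.027)·∏(1−qᵢ) over the active causes.
Numerator (weight on configurations with underwatering): 0.898419·0.555 = 0.498623
Normalizer over all consistent configurations: 0.71783·0.445 + 0.898419·0.555 = 0.818057
P(underwatering | wilting, root rot) = 0.498623/0.818057 ≈ 0.610

P(underwatering | wilting, root rot) ≈ 0.610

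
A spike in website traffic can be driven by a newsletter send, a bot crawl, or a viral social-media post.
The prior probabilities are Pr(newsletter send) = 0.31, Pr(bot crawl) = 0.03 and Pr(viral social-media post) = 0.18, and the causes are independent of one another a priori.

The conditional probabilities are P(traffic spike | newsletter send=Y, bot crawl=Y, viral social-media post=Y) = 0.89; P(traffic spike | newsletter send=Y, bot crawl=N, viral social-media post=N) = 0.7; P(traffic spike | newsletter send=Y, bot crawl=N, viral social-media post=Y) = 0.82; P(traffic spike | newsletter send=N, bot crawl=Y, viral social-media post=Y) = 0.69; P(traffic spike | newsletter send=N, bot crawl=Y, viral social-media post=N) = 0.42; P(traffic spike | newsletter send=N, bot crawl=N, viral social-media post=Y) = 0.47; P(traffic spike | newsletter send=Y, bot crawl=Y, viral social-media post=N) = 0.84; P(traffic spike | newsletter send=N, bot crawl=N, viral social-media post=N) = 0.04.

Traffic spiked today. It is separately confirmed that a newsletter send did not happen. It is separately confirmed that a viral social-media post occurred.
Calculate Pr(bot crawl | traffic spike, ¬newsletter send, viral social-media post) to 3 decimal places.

Pr(bot crawl | traffic spike, ¬newsletter send, viral social-media post) ≈ 0.043

P(traffic spike | ¬newsletter send, viral social-media post) = 0.47·0.97 + 0.69·0.03 = 0.455900 + 0.020700 = 0.476600
Restricting to configurations with bot crawl present: 0.69·0.03 = 0.020700.
P(bot crawl | traffic spike, ¬newsletter send, viral social-media post) = 0.020700 / 0.476600 ≈ 0.043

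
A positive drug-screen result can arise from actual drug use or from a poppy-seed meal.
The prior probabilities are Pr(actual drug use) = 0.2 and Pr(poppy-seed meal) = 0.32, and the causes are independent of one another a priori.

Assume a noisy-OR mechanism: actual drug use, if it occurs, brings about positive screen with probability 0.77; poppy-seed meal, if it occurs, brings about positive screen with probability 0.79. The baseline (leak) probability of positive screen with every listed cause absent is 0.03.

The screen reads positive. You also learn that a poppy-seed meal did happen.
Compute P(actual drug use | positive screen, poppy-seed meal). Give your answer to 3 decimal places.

P(actual drug use | positive screen, poppy-seed meal) ≈ 0.230

Under noisy-OR, P(positive screen | causes) = 1 − (1−0.03)·∏(1−qᵢ) over the active causes.
For the numerator, keep only actual drug use=true terms: 0.953149·0.2 = 0.190630
Denominator P(positive screen | poppy-seed meal): 0.7963·0.8 + 0.953149·0.2 = 0.827670
Posterior = 0.190630 / 0.827670 ≈ 0.230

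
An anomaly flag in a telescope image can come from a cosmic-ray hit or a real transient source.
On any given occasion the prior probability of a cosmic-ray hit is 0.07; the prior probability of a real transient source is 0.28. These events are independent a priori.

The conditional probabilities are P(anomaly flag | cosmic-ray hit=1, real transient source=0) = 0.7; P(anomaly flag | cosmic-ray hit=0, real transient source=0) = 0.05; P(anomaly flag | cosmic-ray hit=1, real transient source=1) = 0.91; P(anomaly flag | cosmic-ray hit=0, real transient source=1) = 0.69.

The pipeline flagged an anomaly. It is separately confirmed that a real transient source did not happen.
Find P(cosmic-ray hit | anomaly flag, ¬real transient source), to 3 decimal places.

Numerator (weight on configurations with cosmic-ray hit): 0.7×0.07 = 0.049000
Denominator P(anomaly flag | ¬real transient source): 0.05×0.93 + 0.7×0.07 = 0.095500
P(cosmic-ray hit | anomaly flag, ¬real transient source) = 0.049000/0.095500 ≈ 0.513

P(cosmic-ray hit | anomaly flag, ¬real transient source) ≈ 0.513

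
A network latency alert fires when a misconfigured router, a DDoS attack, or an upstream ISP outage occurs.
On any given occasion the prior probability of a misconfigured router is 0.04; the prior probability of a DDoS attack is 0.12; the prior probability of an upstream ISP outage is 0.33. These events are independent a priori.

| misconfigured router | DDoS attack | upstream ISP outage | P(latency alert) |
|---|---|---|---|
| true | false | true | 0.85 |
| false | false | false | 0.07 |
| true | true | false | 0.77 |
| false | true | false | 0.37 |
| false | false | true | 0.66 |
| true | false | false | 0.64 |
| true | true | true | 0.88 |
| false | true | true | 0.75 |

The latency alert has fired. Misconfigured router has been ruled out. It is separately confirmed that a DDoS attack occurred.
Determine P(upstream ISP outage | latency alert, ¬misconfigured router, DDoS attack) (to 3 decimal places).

P(latency alert | ¬misconfigured router, DDoS attack) = 0.37·0.67 + 0.75·0.33 = 0.247900 + 0.247500 = 0.495400
Of this, 0.247500 comes from 0.75·0.33 (the upstream ISP outage=true cases).
So P(upstream ISP outage | latency alert, ¬misconfigured router, DDoS attack) = 0.247500/0.495400 ≈ 0.500.

P(upstream ISP outage | latency alert, ¬misconfigured router, DDoS attack) ≈ 0.500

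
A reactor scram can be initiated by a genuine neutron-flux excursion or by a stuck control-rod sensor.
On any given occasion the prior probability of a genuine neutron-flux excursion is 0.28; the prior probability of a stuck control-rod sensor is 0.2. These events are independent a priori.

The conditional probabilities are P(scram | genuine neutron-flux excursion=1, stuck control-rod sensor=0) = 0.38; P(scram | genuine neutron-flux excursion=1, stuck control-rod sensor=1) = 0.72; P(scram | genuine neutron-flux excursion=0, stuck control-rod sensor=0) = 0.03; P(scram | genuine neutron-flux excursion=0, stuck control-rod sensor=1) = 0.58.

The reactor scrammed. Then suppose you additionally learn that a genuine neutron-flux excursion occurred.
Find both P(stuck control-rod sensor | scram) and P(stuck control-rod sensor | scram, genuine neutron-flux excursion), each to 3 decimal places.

P(stuck control-rod sensor | scram) ≈ 0.547; P(stuck control-rod sensor | scram, genuine neutron-flux excursion) ≈ 0.321

Enumerate the 4 (genuine neutron-flux excursion, stuck control-rod sensor) configurations and weight by the priors:
  P(scram) = 0.03·0.72·0.8 + 0.58·0.72·0.2 + 0.38·0.28·0.8 + 0.72·0.28·0.2
        = 0.017280 + 0.083520 + 0.085120 + 0.040320 = 0.226240
The terms with stuck control-rod sensor present sum to 0.123840, so
  P(stuck control-rod sensor | scram) = 0.123840 / 0.226240 ≈ 0.547

With the extra evidence:
Enumerate both values of stuck control-rod sensor and weight by the priors:
  P(scram | genuine neutron-flux excursion) = 0.38×0.8 + 0.72×0.2
        = 0.304000 + 0.144000 = 0.448000
Keeping only the stuck control-rod sensor-present terms gives 0.144000, so
  P(stuck control-rod sensor | scram, genuine neutron-flux excursion) = 0.144000 / 0.448000 ≈ 0.321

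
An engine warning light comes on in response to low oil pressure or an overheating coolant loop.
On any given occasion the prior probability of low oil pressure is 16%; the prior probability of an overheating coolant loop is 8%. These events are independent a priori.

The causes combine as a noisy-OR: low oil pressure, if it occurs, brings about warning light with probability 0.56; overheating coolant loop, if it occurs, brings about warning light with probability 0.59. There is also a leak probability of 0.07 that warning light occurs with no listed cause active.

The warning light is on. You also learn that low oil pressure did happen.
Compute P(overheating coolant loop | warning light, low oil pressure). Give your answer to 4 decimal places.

P(overheating coolant loop | warning light, low oil pressure) ≈ 0.1091

Under noisy-OR, P(warning light | causes) = 1 − (1−0.07)·∏(1−qᵢ) over the active causes.
Enumerate both values of overheating coolant loop and weight by the priors:
  P(warning light | low oil pressure) = 0.5908·0.92 + 0.832228·0.08
        = 0.543536 + 0.066578 = 0.610114
Keeping only the overheating coolant loop-present terms gives 0.066578, so
  P(overheating coolant loop | warning light, low oil pressure) = 0.066578 / 0.610114 ≈ 0.1091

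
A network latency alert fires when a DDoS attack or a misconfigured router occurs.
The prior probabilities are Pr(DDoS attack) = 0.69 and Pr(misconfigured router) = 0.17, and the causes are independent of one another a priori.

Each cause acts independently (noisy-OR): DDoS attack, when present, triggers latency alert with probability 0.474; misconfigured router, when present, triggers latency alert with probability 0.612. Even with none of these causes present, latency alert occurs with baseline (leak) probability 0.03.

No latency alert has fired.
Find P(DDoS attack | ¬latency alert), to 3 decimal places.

P(DDoS attack | ¬latency alert) ≈ 0.539

Under noisy-OR, P(latency alert | causes) = 1 − (1−0.03)·∏(1−qᵢ) over the active causes.
For the numerator, keep only DDoS attack=true terms: 0.292203 + 0.023221 = 0.315424
Denominator P(¬latency alert): 0.97*0.31*0.83 + 0.37636*0.31*0.17 + 0.51022*0.69*0.83 + 0.197965*0.69*0.17 = 0.584839
P(DDoS attack | ¬latency alert) = 0.315424/0.584839 ≈ 0.539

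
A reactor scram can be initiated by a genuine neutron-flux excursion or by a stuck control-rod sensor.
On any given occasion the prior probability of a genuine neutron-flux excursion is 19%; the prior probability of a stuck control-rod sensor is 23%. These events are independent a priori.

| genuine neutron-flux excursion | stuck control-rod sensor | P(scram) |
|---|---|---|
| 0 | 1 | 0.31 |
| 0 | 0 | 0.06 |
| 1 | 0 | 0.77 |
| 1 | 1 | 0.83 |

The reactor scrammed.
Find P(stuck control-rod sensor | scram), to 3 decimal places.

For the numerator, keep only stuck control-rod sensor=true terms: 0.057753 + 0.036271 = 0.094024
Denominator P(scram): 0.06*0.81*0.77 + 0.31*0.81*0.23 + 0.77*0.19*0.77 + 0.83*0.19*0.23 = 0.244097
Posterior = 0.094024 / 0.244097 ≈ 0.385

P(stuck control-rod sensor | scram) ≈ 0.385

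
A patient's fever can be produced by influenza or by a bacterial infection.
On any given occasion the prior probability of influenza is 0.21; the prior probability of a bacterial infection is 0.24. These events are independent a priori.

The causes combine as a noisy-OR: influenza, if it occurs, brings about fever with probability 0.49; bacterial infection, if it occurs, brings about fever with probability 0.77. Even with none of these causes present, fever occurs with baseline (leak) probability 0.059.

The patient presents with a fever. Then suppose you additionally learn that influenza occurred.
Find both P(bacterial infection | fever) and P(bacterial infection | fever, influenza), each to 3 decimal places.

Under noisy-OR, P(fever | causes) = 1 − (1−0.059)·∏(1−qᵢ) over the active causes.
Sum P(fever|·) weighted by the priors over the 4 (influenza, bacterial infection) configurations:
  P(fever) = 0.059*0.79*0.76 + 0.78357*0.79*0.24 + 0.52009*0.21*0.76 + 0.889621*0.21*0.24
        = 0.035424 + 0.148565 + 0.083006 + 0.044837 = 0.311832
The terms with bacterial infection present sum to 0.193402, so
  P(bacterial infection | fever) = 0.193402 / 0.311832 ≈ 0.620

Now also conditioning on influenza=true:
P(fever | influenza) = 0.52009×0.76 + 0.889621×0.24 = 0.395268 + 0.213509 = 0.608777
The bacterial infection-present share is 0.889621×0.24 = 0.213509.
So P(bacterial infection | fever, influenza) = 0.213509/0.608777 ≈ 0.351.
The drop from 0.620 to 0.351 is the explaining-away (discounting) effect.

P(bacterial infection | fever) ≈ 0.620; P(bacterial infection | fever, influenza) ≈ 0.351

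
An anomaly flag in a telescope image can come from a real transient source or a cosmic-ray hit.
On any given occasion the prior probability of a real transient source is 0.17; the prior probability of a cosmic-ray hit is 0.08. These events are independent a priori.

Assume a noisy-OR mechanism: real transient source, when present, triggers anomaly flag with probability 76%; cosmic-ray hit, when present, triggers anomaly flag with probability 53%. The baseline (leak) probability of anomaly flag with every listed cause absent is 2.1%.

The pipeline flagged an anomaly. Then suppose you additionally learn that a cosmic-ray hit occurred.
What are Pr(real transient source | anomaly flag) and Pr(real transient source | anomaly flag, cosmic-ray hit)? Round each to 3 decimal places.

Under noisy-OR, P(anomaly flag | causes) = 1 − (1−0.021)·∏(1−qᵢ) over the active causes.
For the numerator, keep only real transient source=true terms: 0.119652 + 0.012098 = 0.131750
The normalizing constant is 0.021·0.83·0.92 + 0.53987·0.83·0.08 + 0.76504·0.17·0.92 + 0.889569·0.17·0.08 = 0.183633
P(real transient source | anomaly flag) = 0.131750/0.183633 ≈ 0.717

Now condition on the additional information:
By total probability over both values of real transient source:
  P(anomaly flag | cosmic-ray hit) = 0.53987×0.83 + 0.889569×0.17
        = 0.448092 + 0.151227 = 0.599319
The terms with real transient source present sum to 0.151227, so
  P(real transient source | anomaly flag, cosmic-ray hit) = 0.151227 / 0.599319 ≈ 0.252

Pr(real transient source | anomaly flag) ≈ 0.717; Pr(real transient source | anomaly flag, cosmic-ray hit) ≈ 0.252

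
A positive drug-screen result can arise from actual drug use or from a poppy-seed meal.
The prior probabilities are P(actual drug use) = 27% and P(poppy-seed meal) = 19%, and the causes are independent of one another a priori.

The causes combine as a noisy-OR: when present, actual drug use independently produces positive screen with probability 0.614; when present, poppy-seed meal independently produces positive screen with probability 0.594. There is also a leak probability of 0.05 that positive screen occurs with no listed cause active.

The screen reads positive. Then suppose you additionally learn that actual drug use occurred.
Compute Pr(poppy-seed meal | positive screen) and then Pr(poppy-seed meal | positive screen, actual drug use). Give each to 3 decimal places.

Under noisy-OR, P(positive screen | causes) = 1 − (1−0.05)·∏(1−qᵢ) over the active causes.
Weight on poppy-seed meal=true, given the evidence: 0.085203 + 0.043662 = 0.128865
The normalizing constant is 0.05×0.73×0.81 + 0.6143×0.73×0.19 + 0.6333×0.27×0.81 + 0.85112×0.27×0.19 = 0.296933
P(poppy-seed meal | positive screen) = 0.128865/0.296933 ≈ 0.434

With the extra evidence:
For the numerator, keep only poppy-seed meal=true terms: 0.85112×0.19 = 0.161713
Denominator P(positive screen | actual drug use): 0.6333×0.81 + 0.85112×0.19 = 0.674686
P(poppy-seed meal | positive screen, actual drug use) = 0.161713/0.674686 ≈ 0.240
Conditioning on actual drug use lowers the posterior on poppy-seed meal: the classic explaining-away effect in a common-effect structure.

Pr(poppy-seed meal | positive screen) ≈ 0.434; Pr(poppy-seed meal | positive screen, actual drug use) ≈ 0.240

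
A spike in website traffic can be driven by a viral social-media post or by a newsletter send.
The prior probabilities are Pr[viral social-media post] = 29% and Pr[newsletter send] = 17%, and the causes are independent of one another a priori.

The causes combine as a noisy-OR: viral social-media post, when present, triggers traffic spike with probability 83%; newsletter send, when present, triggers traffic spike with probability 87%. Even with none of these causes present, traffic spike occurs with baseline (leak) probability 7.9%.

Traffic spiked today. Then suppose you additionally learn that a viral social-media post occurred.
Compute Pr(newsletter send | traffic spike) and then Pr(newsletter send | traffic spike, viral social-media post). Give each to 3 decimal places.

Under noisy-OR, P(traffic spike | causes) = 1 − (1−0.079)·∏(1−qᵢ) over the active causes.
For the numerator, keep only newsletter send=true terms: 0.106249 + 0.048297 = 0.154546
The normalizing constant is 0.079×0.71×0.83 + 0.88027×0.71×0.17 + 0.84343×0.29×0.83 + 0.979646×0.29×0.17 = 0.404115
Posterior = 0.154546 / 0.404115 ≈ 0.382

Now also conditioning on viral social-media post=true:
By total probability over both values of newsletter send:
  P(traffic spike | viral social-media post) = 0.84343·0.83 + 0.979646·0.17
        = 0.700047 + 0.166540 = 0.866587
The terms with newsletter send present sum to 0.166540, so
  P(newsletter send | traffic spike, viral social-media post) = 0.166540 / 0.866587 ≈ 0.192
The drop from 0.382 to 0.192 is the explaining-away (discounting) effect.

Pr(newsletter send | traffic spike) ≈ 0.382; Pr(newsletter send | traffic spike, viral social-media post) ≈ 0.192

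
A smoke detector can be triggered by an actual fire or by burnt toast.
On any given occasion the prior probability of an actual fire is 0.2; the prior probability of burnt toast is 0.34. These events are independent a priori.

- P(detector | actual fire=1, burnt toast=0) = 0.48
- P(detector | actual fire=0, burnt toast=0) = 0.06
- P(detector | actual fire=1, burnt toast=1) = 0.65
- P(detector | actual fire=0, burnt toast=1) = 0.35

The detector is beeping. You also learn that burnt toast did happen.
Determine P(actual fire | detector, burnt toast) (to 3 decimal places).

P(actual fire | detector, burnt toast) ≈ 0.317

Enumerate both values of actual fire and weight by the priors:
  P(detector | burnt toast) = 0.35×0.8 + 0.65×0.2
        = 0.280000 + 0.130000 = 0.410000
The terms with actual fire present sum to 0.130000, so
  P(actual fire | detector, burnt toast) = 0.130000 / 0.410000 ≈ 0.317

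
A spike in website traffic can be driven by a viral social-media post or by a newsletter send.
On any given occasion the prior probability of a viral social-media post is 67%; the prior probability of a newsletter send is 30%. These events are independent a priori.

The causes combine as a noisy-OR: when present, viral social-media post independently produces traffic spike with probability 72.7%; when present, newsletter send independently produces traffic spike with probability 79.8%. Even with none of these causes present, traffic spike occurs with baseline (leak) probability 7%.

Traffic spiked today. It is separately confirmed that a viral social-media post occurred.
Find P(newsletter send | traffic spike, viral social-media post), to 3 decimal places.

P(newsletter send | traffic spike, viral social-media post) ≈ 0.353

Under noisy-OR, P(traffic spike | causes) = 1 − (1−0.07)·∏(1−qᵢ) over the active causes.
P(traffic spike | viral social-media post) = 0.74611×0.7 + 0.948714×0.3 = 0.522277 + 0.284614 = 0.806891
The newsletter send-present share is 0.948714×0.3 = 0.284614.
So P(newsletter send | traffic spike, viral social-media post) = 0.284614/0.806891 ≈ 0.353.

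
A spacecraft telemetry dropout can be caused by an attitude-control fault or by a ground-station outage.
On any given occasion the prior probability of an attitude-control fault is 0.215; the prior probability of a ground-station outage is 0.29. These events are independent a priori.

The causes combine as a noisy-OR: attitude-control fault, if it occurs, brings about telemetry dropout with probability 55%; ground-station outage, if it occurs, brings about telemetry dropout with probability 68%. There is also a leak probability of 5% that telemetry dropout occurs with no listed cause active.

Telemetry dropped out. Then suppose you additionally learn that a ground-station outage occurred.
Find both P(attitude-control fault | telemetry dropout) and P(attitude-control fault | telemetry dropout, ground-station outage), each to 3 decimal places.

P(attitude-control fault | telemetry dropout) ≈ 0.431; P(attitude-control fault | telemetry dropout, ground-station outage) ≈ 0.254

Under noisy-OR, P(telemetry dropout | causes) = 1 − (1−0.05)·∏(1−qᵢ) over the active causes.
P(telemetry dropout) = 0.05*0.785*0.71 + 0.696*0.785*0.29 + 0.5725*0.215*0.71 + 0.8632*0.215*0.29 = 0.027868 + 0.158444 + 0.087392 + 0.053821 = 0.327525
The attitude-control fault-present share is 0.087392 + 0.053821 = 0.141213.
P(attitude-control fault | telemetry dropout) = 0.141213 / 0.327525 ≈ 0.431

With the extra evidence:
Enumerate both values of attitude-control fault and weight by the priors:
  P(telemetry dropout | ground-station outage) = 0.696·0.785 + 0.8632·0.215
        = 0.546360 + 0.185588 = 0.731948
The terms with attitude-control fault present sum to 0.185588, so
  P(attitude-control fault | telemetry dropout, ground-station outage) = 0.185588 / 0.731948 ≈ 0.254
Conditioning on ground-station outage lowers the posterior on attitude-control fault: the classic explaining-away effect in a common-effect structure.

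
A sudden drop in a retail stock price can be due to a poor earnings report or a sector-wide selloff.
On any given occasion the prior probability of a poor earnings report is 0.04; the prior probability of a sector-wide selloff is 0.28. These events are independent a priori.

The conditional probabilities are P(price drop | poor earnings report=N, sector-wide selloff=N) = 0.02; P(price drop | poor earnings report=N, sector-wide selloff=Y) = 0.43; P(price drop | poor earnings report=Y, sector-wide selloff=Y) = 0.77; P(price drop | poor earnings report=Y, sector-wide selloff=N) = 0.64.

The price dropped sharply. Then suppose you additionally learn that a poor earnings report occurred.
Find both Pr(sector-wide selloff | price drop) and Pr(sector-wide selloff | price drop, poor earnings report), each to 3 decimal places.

Numerator (weight on configurations with sector-wide selloff): 0.115584 + 0.008624 = 0.124208
Denominator P(price drop): 0.02*0.96*0.72 + 0.43*0.96*0.28 + 0.64*0.04*0.72 + 0.77*0.04*0.28 = 0.156464
Posterior = 0.124208 / 0.156464 ≈ 0.794

With the extra evidence:
P(price drop | poor earnings report) = 0.64*0.72 + 0.77*0.28 = 0.460800 + 0.215600 = 0.676400
Of this, 0.215600 comes from 0.77*0.28 (the sector-wide selloff=true cases).
So P(sector-wide selloff | price drop, poor earnings report) = 0.215600/0.676400 ≈ 0.319.

Pr(sector-wide selloff | price drop) ≈ 0.794; Pr(sector-wide selloff | price drop, poor earnings report) ≈ 0.319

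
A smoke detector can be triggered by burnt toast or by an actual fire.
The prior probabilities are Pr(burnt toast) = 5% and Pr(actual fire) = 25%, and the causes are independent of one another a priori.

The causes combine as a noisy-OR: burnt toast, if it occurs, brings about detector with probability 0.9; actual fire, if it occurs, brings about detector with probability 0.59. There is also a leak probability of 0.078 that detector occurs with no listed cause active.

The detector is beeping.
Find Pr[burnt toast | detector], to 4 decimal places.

Pr[burnt toast | detector] ≈ 0.1847

Under noisy-OR, P(detector | causes) = 1 − (1−0.078)·∏(1−qᵢ) over the active causes.
P(detector) = 0.078*0.95*0.75 + 0.62198*0.95*0.25 + 0.9078*0.05*0.75 + 0.962198*0.05*0.25 = 0.055575 + 0.147720 + 0.034043 + 0.012027 = 0.249365
The burnt toast-present share is 0.034043 + 0.012027 = 0.046070.
So P(burnt toast | detector) = 0.046070/0.249365 ≈ 0.1847.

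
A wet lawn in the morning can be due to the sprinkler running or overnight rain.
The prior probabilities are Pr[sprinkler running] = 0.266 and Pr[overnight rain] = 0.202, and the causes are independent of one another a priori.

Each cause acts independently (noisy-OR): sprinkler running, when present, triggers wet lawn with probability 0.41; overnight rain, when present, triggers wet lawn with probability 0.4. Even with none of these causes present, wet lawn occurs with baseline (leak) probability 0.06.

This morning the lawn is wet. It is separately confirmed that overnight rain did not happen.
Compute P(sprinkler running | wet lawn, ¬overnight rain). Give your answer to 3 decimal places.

P(sprinkler running | wet lawn, ¬overnight rain) ≈ 0.729

Under noisy-OR, P(wet lawn | causes) = 1 − (1−0.06)·∏(1−qᵢ) over the active causes.
Enumerate both values of sprinkler running and weight by the priors:
  P(wet lawn | ¬overnight rain) = 0.06·0.734 + 0.4454·0.266
        = 0.044040 + 0.118476 = 0.162516
Keeping only the sprinkler running-present terms gives 0.118476, so
  P(sprinkler running | wet lawn, ¬overnight rain) = 0.118476 / 0.162516 ≈ 0.729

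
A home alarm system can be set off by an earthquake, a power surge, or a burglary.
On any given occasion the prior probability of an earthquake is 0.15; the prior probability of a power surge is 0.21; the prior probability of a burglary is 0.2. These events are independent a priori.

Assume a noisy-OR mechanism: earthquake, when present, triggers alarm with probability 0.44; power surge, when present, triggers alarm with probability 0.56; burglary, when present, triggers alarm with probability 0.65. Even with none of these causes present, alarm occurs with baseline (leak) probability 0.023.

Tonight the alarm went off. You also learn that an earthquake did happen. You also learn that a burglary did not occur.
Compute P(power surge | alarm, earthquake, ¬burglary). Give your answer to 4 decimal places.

Under noisy-OR, P(alarm | causes) = 1 − (1−0.023)·∏(1−qᵢ) over the active causes.
Sum P(alarm|·) weighted by the priors over both values of power surge:
  P(alarm | earthquake, ¬burglary) = 0.45288×0.79 + 0.759267×0.21
        = 0.357775 + 0.159446 = 0.517221
Configurations with power surge contribute 0.159446, so
  P(power surge | alarm, earthquake, ¬burglary) = 0.159446 / 0.517221 ≈ 0.3083

P(power surge | alarm, earthquake, ¬burglary) ≈ 0.3083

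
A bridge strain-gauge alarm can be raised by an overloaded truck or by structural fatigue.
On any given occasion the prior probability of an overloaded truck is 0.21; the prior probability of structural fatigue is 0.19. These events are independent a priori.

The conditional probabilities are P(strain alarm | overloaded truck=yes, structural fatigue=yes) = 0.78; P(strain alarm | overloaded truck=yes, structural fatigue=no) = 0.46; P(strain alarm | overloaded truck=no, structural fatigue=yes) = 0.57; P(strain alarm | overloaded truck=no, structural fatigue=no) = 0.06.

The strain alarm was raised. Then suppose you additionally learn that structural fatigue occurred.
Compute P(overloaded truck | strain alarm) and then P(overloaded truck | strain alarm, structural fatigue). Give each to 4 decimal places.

P(overloaded truck | strain alarm) ≈ 0.4687; P(overloaded truck | strain alarm, structural fatigue) ≈ 0.2667

Sum P(strain alarm|·) weighted by the priors over the 4 (overloaded truck, structural fatigue) configurations:
  P(strain alarm) = 0.06×0.79×0.81 + 0.57×0.79×0.19 + 0.46×0.21×0.81 + 0.78×0.21×0.19
        = 0.038394 + 0.085557 + 0.078246 + 0.031122 = 0.233319
The terms with overloaded truck present sum to 0.109368, so
  P(overloaded truck | strain alarm) = 0.109368 / 0.233319 ≈ 0.4687

Now also conditioning on structural fatigue=true:
Weight on overloaded truck=true, given the evidence: 0.78*0.21 = 0.163800
The normalizing constant is 0.57*0.79 + 0.78*0.21 = 0.614100
P(overloaded truck | strain alarm, structural fatigue) = 0.163800/0.614100 ≈ 0.2667
Conditioning on structural fatigue lowers the posterior on overloaded truck: the classic explaining-away effect in a common-effect structure.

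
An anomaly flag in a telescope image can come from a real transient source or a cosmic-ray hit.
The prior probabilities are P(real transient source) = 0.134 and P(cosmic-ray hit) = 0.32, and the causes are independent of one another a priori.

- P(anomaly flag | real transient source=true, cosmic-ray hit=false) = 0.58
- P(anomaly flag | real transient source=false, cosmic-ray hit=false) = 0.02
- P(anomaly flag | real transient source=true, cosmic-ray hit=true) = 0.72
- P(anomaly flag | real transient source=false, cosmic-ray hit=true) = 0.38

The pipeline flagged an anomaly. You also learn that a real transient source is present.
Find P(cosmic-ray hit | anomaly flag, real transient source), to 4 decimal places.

P(cosmic-ray hit | anomaly flag, real transient source) ≈ 0.3688

P(anomaly flag | real transient source) = 0.58·0.68 + 0.72·0.32 = 0.394400 + 0.230400 = 0.624800
Of this, 0.230400 comes from 0.72·0.32 (the cosmic-ray hit=true cases).
P(cosmic-ray hit | anomaly flag, real transient source) = 0.230400 / 0.624800 ≈ 0.3688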